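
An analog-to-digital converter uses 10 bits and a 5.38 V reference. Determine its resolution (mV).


The resolution (LSB) of an ADC is Vref / 2^n.
LSB = 5.38 / 2^10
LSB = 5.38 / 1024
LSB = 0.00525391 V = 5.25390625 mV

5.25390625 mV


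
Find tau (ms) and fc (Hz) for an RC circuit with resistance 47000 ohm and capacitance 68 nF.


Time constant: tau = R * C.
tau = 47000 * 6.80e-08 = 0.003196 s
tau = 3.196 ms
Cutoff frequency: fc = 1 / (2*pi*R*C).
fc = 1 / (2*pi*0.003196) = 49.8 Hz

tau = 3.196 ms, fc = 49.8 Hz


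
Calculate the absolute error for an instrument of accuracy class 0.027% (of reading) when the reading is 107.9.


Absolute error = (accuracy% / 100) * reading.
Error = (0.027 / 100) * 107.9
Error = 0.00027 * 107.9
Error = 0.0291

0.0291


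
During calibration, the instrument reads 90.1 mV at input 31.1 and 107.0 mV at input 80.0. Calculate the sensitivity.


Sensitivity = (y2 - y1) / (x2 - x1).
S = (107.0 - 90.1) / (80.0 - 31.1)
S = 16.9 / 48.9
S = 0.3456 mV/unit

0.3456 mV/unit


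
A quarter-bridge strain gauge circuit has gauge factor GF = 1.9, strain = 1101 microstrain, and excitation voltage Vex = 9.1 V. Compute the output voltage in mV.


Quarter bridge output: Vout = (GF * epsilon * Vex) / 4.
Vout = (1.9 * 1101e-6 * 9.1) / 4
Vout = 0.01903629 / 4 V
Vout = 0.00475907 V = 4.7591 mV

4.7591 mV


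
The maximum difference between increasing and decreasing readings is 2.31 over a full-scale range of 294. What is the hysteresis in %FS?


Hysteresis = (max difference / full scale) * 100%.
H = (2.31 / 294) * 100
H = 0.786 %FS

0.786 %FS


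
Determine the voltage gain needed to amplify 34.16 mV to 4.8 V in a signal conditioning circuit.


Gain = Vout / Vin (converting to same units).
G = 4.8 V / 34.16 mV
G = 4800.0 mV / 34.16 mV
G = 140.52

140.52


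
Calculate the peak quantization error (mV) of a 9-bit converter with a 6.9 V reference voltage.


The maximum quantization error is +/- LSB/2.
LSB = Vref / 2^n = 6.9 / 512 = 0.01347656 V
Max error = LSB / 2 = 0.01347656 / 2 = 0.00673828 V
Max error = 6.7383 mV

6.7383 mV


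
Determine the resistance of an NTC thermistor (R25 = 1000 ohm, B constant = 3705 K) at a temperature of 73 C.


NTC thermistor equation: Rt = R25 * exp(B * (1/T - 1/T25)).
T in Kelvin: 346.15 K, T25 = 298.15 K
1/T - 1/T25 = 1/346.15 - 1/298.15 = -0.0004651
B * (1/T - 1/T25) = 3705 * -0.0004651 = -1.7232
Rt = 1000 * exp(-1.7232) = 178.5 ohm

178.5 ohm


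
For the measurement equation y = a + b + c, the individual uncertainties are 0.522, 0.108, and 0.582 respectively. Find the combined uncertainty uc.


For a sum of independent quantities, uc = sqrt(u1^2 + u2^2 + u3^2).
uc = sqrt(0.522^2 + 0.108^2 + 0.582^2)
uc = sqrt(0.272484 + 0.011664 + 0.338724)
uc = 0.7892

0.7892


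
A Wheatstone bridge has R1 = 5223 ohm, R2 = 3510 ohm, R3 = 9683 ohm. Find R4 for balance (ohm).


At balance: R1*R4 = R2*R3, so R4 = R2*R3/R1.
R4 = 3510 * 9683 / 5223
R4 = 33987330 / 5223
R4 = 6507.24 ohm

6507.24 ohm


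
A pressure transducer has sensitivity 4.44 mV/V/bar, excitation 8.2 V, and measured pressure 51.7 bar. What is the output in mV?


Output = sensitivity * Vex * P.
Vout = 4.44 * 8.2 * 51.7
Vout = 36.408 * 51.7
Vout = 1882.29 mV

1882.29 mV


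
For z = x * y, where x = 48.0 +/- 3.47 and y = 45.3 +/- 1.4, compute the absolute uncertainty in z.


For a product z = x*y, the relative uncertainty is:
uz/z = sqrt((ux/x)^2 + (uy/y)^2)
Relative uncertainties: ux/x = 3.47/48.0 = 0.072292
uy/y = 1.4/45.3 = 0.030905
z = 48.0 * 45.3 = 2174.4
uz = 2174.4 * sqrt(0.072292^2 + 0.030905^2) = 170.953

170.953


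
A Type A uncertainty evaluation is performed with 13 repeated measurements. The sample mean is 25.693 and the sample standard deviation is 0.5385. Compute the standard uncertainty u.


The standard uncertainty for Type A evaluation is u = s / sqrt(n).
u = 0.5385 / sqrt(13)
u = 0.5385 / 3.6056
u = 0.1494

0.1494


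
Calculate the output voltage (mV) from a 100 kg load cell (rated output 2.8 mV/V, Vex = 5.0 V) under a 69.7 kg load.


Vout = rated_output * Vex * (load / capacity).
Vout = 2.8 * 5.0 * (69.7 / 100)
Vout = 2.8 * 5.0 * 0.697
Vout = 9.758 mV

9.758 mV


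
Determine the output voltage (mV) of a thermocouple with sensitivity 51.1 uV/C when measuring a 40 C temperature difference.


The thermocouple output V = sensitivity * dT.
V = 51.1 uV/C * 40 C
V = 2044.0 uV
V = 2.044 mV

2.044 mV


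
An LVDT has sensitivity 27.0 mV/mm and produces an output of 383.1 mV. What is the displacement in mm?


Displacement = Vout / sensitivity.
d = 383.1 / 27.0
d = 14.189 mm

14.189 mm


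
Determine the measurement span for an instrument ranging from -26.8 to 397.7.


Span = upper range - lower range.
Span = 397.7 - (-26.8)
Span = 424.5

424.5


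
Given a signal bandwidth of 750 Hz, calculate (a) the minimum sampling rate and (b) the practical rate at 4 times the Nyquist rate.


By Nyquist theorem, fs_min = 2 * fmax.
fs_min = 2 * 750 = 1500 Hz
Practical rate = 4 * fs_min = 4 * 1500 = 6000 Hz

fs_min = 1500 Hz, fs_practical = 6000 Hz


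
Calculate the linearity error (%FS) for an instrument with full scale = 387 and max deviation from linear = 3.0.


Linearity error = (max deviation / full scale) * 100%.
Linearity = (3.0 / 387) * 100
Linearity = 0.775 %FS

0.775 %FS


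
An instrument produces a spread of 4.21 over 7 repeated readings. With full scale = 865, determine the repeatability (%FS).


Repeatability = (spread / full scale) * 100%.
R = (4.21 / 865) * 100
R = 0.487 %FS

0.487 %FS


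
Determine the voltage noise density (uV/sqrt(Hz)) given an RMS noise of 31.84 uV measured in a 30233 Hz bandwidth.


Noise spectral density = Vrms / sqrt(BW).
NSD = 31.84 / sqrt(30233)
NSD = 31.84 / 173.8764
NSD = 0.1831 uV/sqrt(Hz)

0.1831 uV/sqrt(Hz)


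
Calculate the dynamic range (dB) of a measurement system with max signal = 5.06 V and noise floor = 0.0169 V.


Dynamic range = 20 * log10(Vmax / Vnoise).
DR = 20 * log10(5.06 / 0.0169)
DR = 20 * log10(299.41)
DR = 49.53 dB

49.53 dB


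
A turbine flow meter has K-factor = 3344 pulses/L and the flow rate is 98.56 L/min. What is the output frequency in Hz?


Frequency = K * Q / 60 (converting L/min to L/s).
f = 3344 * 98.56 / 60
f = 329584.64 / 60
f = 5493.08 Hz

5493.08 Hz


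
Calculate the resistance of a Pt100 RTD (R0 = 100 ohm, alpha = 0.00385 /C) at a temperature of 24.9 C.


The RTD equation: Rt = R0 * (1 + alpha * T).
Rt = 100 * (1 + 0.00385 * 24.9)
Rt = 100 * (1 + 0.095865)
Rt = 100 * 1.095865
Rt = 109.587 ohm

109.587 ohm


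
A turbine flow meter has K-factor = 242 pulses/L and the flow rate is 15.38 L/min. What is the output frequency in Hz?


Frequency = K * Q / 60 (converting L/min to L/s).
f = 242 * 15.38 / 60
f = 3721.96 / 60
f = 62.03 Hz

62.03 Hz


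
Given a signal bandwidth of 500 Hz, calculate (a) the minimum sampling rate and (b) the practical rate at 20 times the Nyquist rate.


By Nyquist theorem, fs_min = 2 * fmax.
fs_min = 2 * 500 = 1000 Hz
Practical rate = 20 * fs_min = 20 * 1000 = 20000 Hz

fs_min = 1000 Hz, fs_practical = 20000 Hz


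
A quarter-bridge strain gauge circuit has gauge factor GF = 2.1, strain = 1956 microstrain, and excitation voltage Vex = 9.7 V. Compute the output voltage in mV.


Quarter bridge output: Vout = (GF * epsilon * Vex) / 4.
Vout = (2.1 * 1956e-6 * 9.7) / 4
Vout = 0.03984372 / 4 V
Vout = 0.00996093 V = 9.9609 mV

9.9609 mV


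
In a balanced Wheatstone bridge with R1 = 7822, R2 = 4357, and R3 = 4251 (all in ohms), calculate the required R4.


At balance: R1*R4 = R2*R3, so R4 = R2*R3/R1.
R4 = 4357 * 4251 / 7822
R4 = 18521607 / 7822
R4 = 2367.89 ohm

2367.89 ohm


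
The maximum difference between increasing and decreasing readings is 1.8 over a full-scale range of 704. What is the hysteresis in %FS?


Hysteresis = (max difference / full scale) * 100%.
H = (1.8 / 704) * 100
H = 0.256 %FS

0.256 %FS


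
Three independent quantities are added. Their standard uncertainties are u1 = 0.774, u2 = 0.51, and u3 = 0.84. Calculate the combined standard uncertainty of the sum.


For a sum of independent quantities, uc = sqrt(u1^2 + u2^2 + u3^2).
uc = sqrt(0.774^2 + 0.51^2 + 0.84^2)
uc = sqrt(0.599076 + 0.2601 + 0.7056)
uc = 1.2509

1.2509


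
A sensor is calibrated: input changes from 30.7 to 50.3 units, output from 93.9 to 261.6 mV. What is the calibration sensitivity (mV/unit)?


Sensitivity = (y2 - y1) / (x2 - x1).
S = (261.6 - 93.9) / (50.3 - 30.7)
S = 167.7 / 19.6
S = 8.5561 mV/unit

8.5561 mV/unit


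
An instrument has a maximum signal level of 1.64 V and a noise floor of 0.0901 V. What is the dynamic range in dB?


Dynamic range = 20 * log10(Vmax / Vnoise).
DR = 20 * log10(1.64 / 0.0901)
DR = 20 * log10(18.2)
DR = 25.2 dB

25.2 dB


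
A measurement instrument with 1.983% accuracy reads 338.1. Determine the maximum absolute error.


Absolute error = (accuracy% / 100) * reading.
Error = (1.983 / 100) * 338.1
Error = 0.01983 * 338.1
Error = 6.7045

6.7045


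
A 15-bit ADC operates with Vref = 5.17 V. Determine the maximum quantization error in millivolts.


The maximum quantization error is +/- LSB/2.
LSB = Vref / 2^n = 5.17 / 32768 = 0.00015778 V
Max error = LSB / 2 = 0.00015778 / 2 = 7.889e-05 V
Max error = 0.0789 mV

0.0789 mV


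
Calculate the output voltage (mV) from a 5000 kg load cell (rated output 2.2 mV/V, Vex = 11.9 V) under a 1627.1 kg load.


Vout = rated_output * Vex * (load / capacity).
Vout = 2.2 * 11.9 * (1627.1 / 5000)
Vout = 2.2 * 11.9 * 0.32542
Vout = 8.519 mV

8.519 mV


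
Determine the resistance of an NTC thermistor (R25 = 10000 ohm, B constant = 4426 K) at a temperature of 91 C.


NTC thermistor equation: Rt = R25 * exp(B * (1/T - 1/T25)).
T in Kelvin: 364.15 K, T25 = 298.15 K
1/T - 1/T25 = 1/364.15 - 1/298.15 = -0.0006079
B * (1/T - 1/T25) = 4426 * -0.0006079 = -2.6905
Rt = 10000 * exp(-2.6905) = 678.4 ohm

678.4 ohm


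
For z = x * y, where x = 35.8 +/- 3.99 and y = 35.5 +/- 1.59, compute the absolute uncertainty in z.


For a product z = x*y, the relative uncertainty is:
uz/z = sqrt((ux/x)^2 + (uy/y)^2)
Relative uncertainties: ux/x = 3.99/35.8 = 0.111453
uy/y = 1.59/35.5 = 0.044789
z = 35.8 * 35.5 = 1270.9
uz = 1270.9 * sqrt(0.111453^2 + 0.044789^2) = 152.655

152.655


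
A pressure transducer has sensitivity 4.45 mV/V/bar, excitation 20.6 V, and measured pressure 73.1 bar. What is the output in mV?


Output = sensitivity * Vex * P.
Vout = 4.45 * 20.6 * 73.1
Vout = 91.67 * 73.1
Vout = 6701.08 mV

6701.08 mV


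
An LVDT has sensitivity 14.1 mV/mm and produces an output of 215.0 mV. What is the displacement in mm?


Displacement = Vout / sensitivity.
d = 215.0 / 14.1
d = 15.248 mm

15.248 mm


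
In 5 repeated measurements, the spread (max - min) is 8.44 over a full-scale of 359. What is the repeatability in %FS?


Repeatability = (spread / full scale) * 100%.
R = (8.44 / 359) * 100
R = 2.351 %FS

2.351 %FS


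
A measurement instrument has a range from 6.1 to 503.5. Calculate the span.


Span = upper range - lower range.
Span = 503.5 - (6.1)
Span = 497.4

497.4


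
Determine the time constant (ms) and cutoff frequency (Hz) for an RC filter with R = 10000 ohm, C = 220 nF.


Time constant: tau = R * C.
tau = 10000 * 2.20e-07 = 0.0022 s
tau = 2.2 ms
Cutoff frequency: fc = 1 / (2*pi*R*C).
fc = 1 / (2*pi*0.0022) = 72.34 Hz

tau = 2.2 ms, fc = 72.34 Hz


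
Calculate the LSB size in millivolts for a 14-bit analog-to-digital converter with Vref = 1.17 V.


The resolution (LSB) of an ADC is Vref / 2^n.
LSB = 1.17 / 2^14
LSB = 1.17 / 16384
LSB = 7.141e-05 V = 0.07141113 mV

0.07141113 mV


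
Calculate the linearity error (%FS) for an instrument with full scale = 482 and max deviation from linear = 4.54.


Linearity error = (max deviation / full scale) * 100%.
Linearity = (4.54 / 482) * 100
Linearity = 0.942 %FS

0.942 %FS


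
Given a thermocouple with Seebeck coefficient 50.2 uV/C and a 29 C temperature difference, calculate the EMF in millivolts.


The thermocouple output V = sensitivity * dT.
V = 50.2 uV/C * 29 C
V = 1455.8 uV
V = 1.456 mV

1.456 mV


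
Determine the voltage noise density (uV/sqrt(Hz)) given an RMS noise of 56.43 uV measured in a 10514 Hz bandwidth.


Noise spectral density = Vrms / sqrt(BW).
NSD = 56.43 / sqrt(10514)
NSD = 56.43 / 102.5378
NSD = 0.5503 uV/sqrt(Hz)

0.5503 uV/sqrt(Hz)


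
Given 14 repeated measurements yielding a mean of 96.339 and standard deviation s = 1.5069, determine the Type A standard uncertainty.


The standard uncertainty for Type A evaluation is u = s / sqrt(n).
u = 1.5069 / sqrt(14)
u = 1.5069 / 3.7417
u = 0.4027

0.4027


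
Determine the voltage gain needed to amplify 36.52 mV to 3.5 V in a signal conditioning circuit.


Gain = Vout / Vin (converting to same units).
G = 3.5 V / 36.52 mV
G = 3500.0 mV / 36.52 mV
G = 95.84

95.84


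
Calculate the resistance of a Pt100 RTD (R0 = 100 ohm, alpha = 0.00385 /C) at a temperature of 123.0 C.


The RTD equation: Rt = R0 * (1 + alpha * T).
Rt = 100 * (1 + 0.00385 * 123.0)
Rt = 100 * (1 + 0.47355)
Rt = 100 * 1.47355
Rt = 147.355 ohm

147.355 ohm


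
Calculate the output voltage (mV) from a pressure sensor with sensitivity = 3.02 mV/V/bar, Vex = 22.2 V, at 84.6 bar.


Output = sensitivity * Vex * P.
Vout = 3.02 * 22.2 * 84.6
Vout = 67.044 * 84.6
Vout = 5671.92 mV

5671.92 mV


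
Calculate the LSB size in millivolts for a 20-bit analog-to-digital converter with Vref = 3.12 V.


The resolution (LSB) of an ADC is Vref / 2^n.
LSB = 3.12 / 2^20
LSB = 3.12 / 1048576
LSB = 2.98e-06 V = 0.00297546 mV

0.00297546 mV


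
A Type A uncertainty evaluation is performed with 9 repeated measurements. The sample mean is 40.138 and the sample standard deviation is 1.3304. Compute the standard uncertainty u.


The standard uncertainty for Type A evaluation is u = s / sqrt(n).
u = 1.3304 / sqrt(9)
u = 1.3304 / 3.0
u = 0.4435

0.4435


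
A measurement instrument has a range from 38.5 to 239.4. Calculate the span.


Span = upper range - lower range.
Span = 239.4 - (38.5)
Span = 200.9

200.9


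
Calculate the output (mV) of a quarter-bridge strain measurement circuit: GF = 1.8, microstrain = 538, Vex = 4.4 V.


Quarter bridge output: Vout = (GF * epsilon * Vex) / 4.
Vout = (1.8 * 538e-6 * 4.4) / 4
Vout = 0.00426096 / 4 V
Vout = 0.00106524 V = 1.0652 mV

1.0652 mV


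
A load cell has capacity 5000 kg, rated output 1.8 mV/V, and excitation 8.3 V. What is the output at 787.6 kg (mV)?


Vout = rated_output * Vex * (load / capacity).
Vout = 1.8 * 8.3 * (787.6 / 5000)
Vout = 1.8 * 8.3 * 0.15752
Vout = 2.353 mV

2.353 mV


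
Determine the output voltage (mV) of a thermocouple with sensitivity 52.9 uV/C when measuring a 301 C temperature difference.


The thermocouple output V = sensitivity * dT.
V = 52.9 uV/C * 301 C
V = 15922.9 uV
V = 15.923 mV

15.923 mV


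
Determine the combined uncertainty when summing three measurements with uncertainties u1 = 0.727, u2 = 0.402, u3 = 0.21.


For a sum of independent quantities, uc = sqrt(u1^2 + u2^2 + u3^2).
uc = sqrt(0.727^2 + 0.402^2 + 0.21^2)
uc = sqrt(0.528529 + 0.161604 + 0.0441)
uc = 0.8569

0.8569


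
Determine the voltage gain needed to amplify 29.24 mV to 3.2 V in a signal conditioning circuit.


Gain = Vout / Vin (converting to same units).
G = 3.2 V / 29.24 mV
G = 3200.0 mV / 29.24 mV
G = 109.44

109.44


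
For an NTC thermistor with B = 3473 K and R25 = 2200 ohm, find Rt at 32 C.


NTC thermistor equation: Rt = R25 * exp(B * (1/T - 1/T25)).
T in Kelvin: 305.15 K, T25 = 298.15 K
1/T - 1/T25 = 1/305.15 - 1/298.15 = -7.694e-05
B * (1/T - 1/T25) = 3473 * -7.694e-05 = -0.2672
Rt = 2200 * exp(-0.2672) = 1684.1 ohm

1684.1 ohm


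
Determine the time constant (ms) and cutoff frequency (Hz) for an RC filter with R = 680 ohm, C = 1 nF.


Time constant: tau = R * C.
tau = 680 * 1.00e-09 = 6.8e-07 s
tau = 0.0007 ms
Cutoff frequency: fc = 1 / (2*pi*R*C).
fc = 1 / (2*pi*6.8e-07) = 234051.39 Hz

tau = 0.0007 ms, fc = 234051.39 Hz


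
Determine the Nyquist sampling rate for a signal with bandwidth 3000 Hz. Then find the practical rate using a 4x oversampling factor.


By Nyquist theorem, fs_min = 2 * fmax.
fs_min = 2 * 3000 = 6000 Hz
Practical rate = 4 * fs_min = 4 * 6000 = 24000 Hz

fs_min = 6000 Hz, fs_practical = 24000 Hz


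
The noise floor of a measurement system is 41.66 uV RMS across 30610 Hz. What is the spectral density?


Noise spectral density = Vrms / sqrt(BW).
NSD = 41.66 / sqrt(30610)
NSD = 41.66 / 174.9571
NSD = 0.2381 uV/sqrt(Hz)

0.2381 uV/sqrt(Hz)


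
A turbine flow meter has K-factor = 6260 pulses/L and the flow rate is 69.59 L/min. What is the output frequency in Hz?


Frequency = K * Q / 60 (converting L/min to L/s).
f = 6260 * 69.59 / 60
f = 435633.4 / 60
f = 7260.56 Hz

7260.56 Hz


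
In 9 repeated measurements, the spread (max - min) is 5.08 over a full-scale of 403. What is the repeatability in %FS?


Repeatability = (spread / full scale) * 100%.
R = (5.08 / 403) * 100
R = 1.261 %FS

1.261 %FS


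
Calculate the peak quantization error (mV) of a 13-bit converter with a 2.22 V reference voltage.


The maximum quantization error is +/- LSB/2.
LSB = Vref / 2^n = 2.22 / 8192 = 0.000271 V
Max error = LSB / 2 = 0.000271 / 2 = 0.0001355 V
Max error = 0.1355 mV

0.1355 mV


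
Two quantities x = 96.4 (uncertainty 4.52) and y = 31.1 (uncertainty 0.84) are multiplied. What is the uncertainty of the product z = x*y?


For a product z = x*y, the relative uncertainty is:
uz/z = sqrt((ux/x)^2 + (uy/y)^2)
Relative uncertainties: ux/x = 4.52/96.4 = 0.046888
uy/y = 0.84/31.1 = 0.02701
z = 96.4 * 31.1 = 2998.0
uz = 2998.0 * sqrt(0.046888^2 + 0.02701^2) = 162.227

162.227


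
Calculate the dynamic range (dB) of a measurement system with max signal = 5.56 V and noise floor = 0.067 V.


Dynamic range = 20 * log10(Vmax / Vnoise).
DR = 20 * log10(5.56 / 0.067)
DR = 20 * log10(82.99)
DR = 38.38 dB

38.38 dB


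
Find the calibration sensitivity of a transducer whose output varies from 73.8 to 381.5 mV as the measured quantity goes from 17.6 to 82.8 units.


Sensitivity = (y2 - y1) / (x2 - x1).
S = (381.5 - 73.8) / (82.8 - 17.6)
S = 307.7 / 65.2
S = 4.7193 mV/unit

4.7193 mV/unit


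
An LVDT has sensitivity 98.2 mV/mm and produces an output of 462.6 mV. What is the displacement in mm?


Displacement = Vout / sensitivity.
d = 462.6 / 98.2
d = 4.711 mm

4.711 mm


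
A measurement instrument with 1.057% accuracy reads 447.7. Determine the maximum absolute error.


Absolute error = (accuracy% / 100) * reading.
Error = (1.057 / 100) * 447.7
Error = 0.01057 * 447.7
Error = 4.7322

4.7322


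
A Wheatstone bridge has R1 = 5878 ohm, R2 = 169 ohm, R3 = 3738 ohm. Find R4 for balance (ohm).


At balance: R1*R4 = R2*R3, so R4 = R2*R3/R1.
R4 = 169 * 3738 / 5878
R4 = 631722 / 5878
R4 = 107.47 ohm

107.47 ohm


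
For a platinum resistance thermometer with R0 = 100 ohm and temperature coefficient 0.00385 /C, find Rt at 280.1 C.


The RTD equation: Rt = R0 * (1 + alpha * T).
Rt = 100 * (1 + 0.00385 * 280.1)
Rt = 100 * (1 + 1.078385)
Rt = 100 * 2.078385
Rt = 207.838 ohm

207.838 ohm


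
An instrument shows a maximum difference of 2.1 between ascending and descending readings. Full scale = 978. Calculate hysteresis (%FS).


Hysteresis = (max difference / full scale) * 100%.
H = (2.1 / 978) * 100
H = 0.215 %FS

0.215 %FS


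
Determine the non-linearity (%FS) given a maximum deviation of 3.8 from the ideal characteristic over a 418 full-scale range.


Linearity error = (max deviation / full scale) * 100%.
Linearity = (3.8 / 418) * 100
Linearity = 0.909 %FS

0.909 %FS


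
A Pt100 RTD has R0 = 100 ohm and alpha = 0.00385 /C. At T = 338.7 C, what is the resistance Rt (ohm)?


The RTD equation: Rt = R0 * (1 + alpha * T).
Rt = 100 * (1 + 0.00385 * 338.7)
Rt = 100 * (1 + 1.303995)
Rt = 100 * 2.303995
Rt = 230.399 ohm

230.399 ohm


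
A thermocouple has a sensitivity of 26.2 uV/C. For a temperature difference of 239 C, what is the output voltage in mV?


The thermocouple output V = sensitivity * dT.
V = 26.2 uV/C * 239 C
V = 6261.8 uV
V = 6.262 mV

6.262 mV


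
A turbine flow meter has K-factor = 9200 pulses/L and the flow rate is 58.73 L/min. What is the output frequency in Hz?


Frequency = K * Q / 60 (converting L/min to L/s).
f = 9200 * 58.73 / 60
f = 540316.0 / 60
f = 9005.27 Hz

9005.27 Hz


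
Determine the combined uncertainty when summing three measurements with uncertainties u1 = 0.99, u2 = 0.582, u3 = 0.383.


For a sum of independent quantities, uc = sqrt(u1^2 + u2^2 + u3^2).
uc = sqrt(0.99^2 + 0.582^2 + 0.383^2)
uc = sqrt(0.9801 + 0.338724 + 0.146689)
uc = 1.2106

1.2106


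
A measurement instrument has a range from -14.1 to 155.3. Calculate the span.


Span = upper range - lower range.
Span = 155.3 - (-14.1)
Span = 169.4

169.4


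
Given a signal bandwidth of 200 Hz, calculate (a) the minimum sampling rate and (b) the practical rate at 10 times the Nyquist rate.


By Nyquist theorem, fs_min = 2 * fmax.
fs_min = 2 * 200 = 400 Hz
Practical rate = 10 * fs_min = 10 * 400 = 4000 Hz

fs_min = 400 Hz, fs_practical = 4000 Hz


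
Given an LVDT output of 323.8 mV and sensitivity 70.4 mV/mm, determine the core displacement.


Displacement = Vout / sensitivity.
d = 323.8 / 70.4
d = 4.599 mm

4.599 mm


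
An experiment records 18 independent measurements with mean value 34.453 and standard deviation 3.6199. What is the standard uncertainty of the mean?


The standard uncertainty for Type A evaluation is u = s / sqrt(n).
u = 3.6199 / sqrt(18)
u = 3.6199 / 4.2426
u = 0.8532

0.8532


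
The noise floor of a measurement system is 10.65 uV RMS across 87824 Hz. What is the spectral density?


Noise spectral density = Vrms / sqrt(BW).
NSD = 10.65 / sqrt(87824)
NSD = 10.65 / 296.3511
NSD = 0.0359 uV/sqrt(Hz)

0.0359 uV/sqrt(Hz)


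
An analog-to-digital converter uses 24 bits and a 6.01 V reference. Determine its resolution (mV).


The resolution (LSB) of an ADC is Vref / 2^n.
LSB = 6.01 / 2^24
LSB = 6.01 / 16777216
LSB = 3.6e-07 V = 0.00035822 mV

0.00035822 mV


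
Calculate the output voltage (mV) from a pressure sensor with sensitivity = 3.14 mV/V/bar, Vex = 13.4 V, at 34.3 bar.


Output = sensitivity * Vex * P.
Vout = 3.14 * 13.4 * 34.3
Vout = 42.076 * 34.3
Vout = 1443.21 mV

1443.21 mV


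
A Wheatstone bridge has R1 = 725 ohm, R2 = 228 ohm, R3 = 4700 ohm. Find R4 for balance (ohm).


At balance: R1*R4 = R2*R3, so R4 = R2*R3/R1.
R4 = 228 * 4700 / 725
R4 = 1071600 / 725
R4 = 1478.07 ohm

1478.07 ohm


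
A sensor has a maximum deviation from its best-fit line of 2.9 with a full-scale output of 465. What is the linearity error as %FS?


Linearity error = (max deviation / full scale) * 100%.
Linearity = (2.9 / 465) * 100
Linearity = 0.624 %FS

0.624 %FS


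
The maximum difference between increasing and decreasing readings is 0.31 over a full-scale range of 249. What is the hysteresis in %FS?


Hysteresis = (max difference / full scale) * 100%.
H = (0.31 / 249) * 100
H = 0.124 %FS

0.124 %FS


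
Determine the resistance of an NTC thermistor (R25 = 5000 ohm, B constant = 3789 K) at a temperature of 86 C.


NTC thermistor equation: Rt = R25 * exp(B * (1/T - 1/T25)).
T in Kelvin: 359.15 K, T25 = 298.15 K
1/T - 1/T25 = 1/359.15 - 1/298.15 = -0.00056966
B * (1/T - 1/T25) = 3789 * -0.00056966 = -2.1585
Rt = 5000 * exp(-2.1585) = 577.5 ohm

577.5 ohm


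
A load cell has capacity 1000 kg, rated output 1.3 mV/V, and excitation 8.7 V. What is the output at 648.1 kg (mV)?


Vout = rated_output * Vex * (load / capacity).
Vout = 1.3 * 8.7 * (648.1 / 1000)
Vout = 1.3 * 8.7 * 0.6481
Vout = 7.33 mV

7.33 mV


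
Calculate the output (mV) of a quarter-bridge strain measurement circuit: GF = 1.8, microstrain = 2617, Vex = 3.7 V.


Quarter bridge output: Vout = (GF * epsilon * Vex) / 4.
Vout = (1.8 * 2617e-6 * 3.7) / 4
Vout = 0.01742922 / 4 V
Vout = 0.00435731 V = 4.3573 mV

4.3573 mV


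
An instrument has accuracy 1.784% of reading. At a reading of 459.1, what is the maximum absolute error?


Absolute error = (accuracy% / 100) * reading.
Error = (1.784 / 100) * 459.1
Error = 0.01784 * 459.1
Error = 8.1903

8.1903


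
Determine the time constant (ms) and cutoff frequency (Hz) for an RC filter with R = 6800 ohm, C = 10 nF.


Time constant: tau = R * C.
tau = 6800 * 1.00e-08 = 6.8e-05 s
tau = 0.068 ms
Cutoff frequency: fc = 1 / (2*pi*R*C).
fc = 1 / (2*pi*6.8e-05) = 2340.51 Hz

tau = 0.068 ms, fc = 2340.51 Hz


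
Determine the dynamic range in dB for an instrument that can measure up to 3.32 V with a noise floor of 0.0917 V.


Dynamic range = 20 * log10(Vmax / Vnoise).
DR = 20 * log10(3.32 / 0.0917)
DR = 20 * log10(36.21)
DR = 31.18 dB

31.18 dB


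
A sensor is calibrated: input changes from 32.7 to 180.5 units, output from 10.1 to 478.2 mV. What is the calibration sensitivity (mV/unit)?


Sensitivity = (y2 - y1) / (x2 - x1).
S = (478.2 - 10.1) / (180.5 - 32.7)
S = 468.1 / 147.8
S = 3.1671 mV/unit

3.1671 mV/unit


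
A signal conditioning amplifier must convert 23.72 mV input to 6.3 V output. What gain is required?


Gain = Vout / Vin (converting to same units).
G = 6.3 V / 23.72 mV
G = 6300.0 mV / 23.72 mV
G = 265.6

265.6


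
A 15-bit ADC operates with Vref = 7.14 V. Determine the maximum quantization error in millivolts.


The maximum quantization error is +/- LSB/2.
LSB = Vref / 2^n = 7.14 / 32768 = 0.0002179 V
Max error = LSB / 2 = 0.0002179 / 2 = 0.00010895 V
Max error = 0.1089 mV

0.1089 mV


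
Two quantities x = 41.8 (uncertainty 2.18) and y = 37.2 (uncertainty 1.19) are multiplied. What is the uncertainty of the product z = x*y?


For a product z = x*y, the relative uncertainty is:
uz/z = sqrt((ux/x)^2 + (uy/y)^2)
Relative uncertainties: ux/x = 2.18/41.8 = 0.052153
uy/y = 1.19/37.2 = 0.031989
z = 41.8 * 37.2 = 1555.0
uz = 1555.0 * sqrt(0.052153^2 + 0.031989^2) = 95.136

95.136


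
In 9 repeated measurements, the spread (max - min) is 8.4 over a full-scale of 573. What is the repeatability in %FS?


Repeatability = (spread / full scale) * 100%.
R = (8.4 / 573) * 100
R = 1.466 %FS

1.466 %FS


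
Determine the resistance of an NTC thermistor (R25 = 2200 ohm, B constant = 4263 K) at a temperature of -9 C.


NTC thermistor equation: Rt = R25 * exp(B * (1/T - 1/T25)).
T in Kelvin: 264.15 K, T25 = 298.15 K
1/T - 1/T25 = 1/264.15 - 1/298.15 = 0.00043171
B * (1/T - 1/T25) = 4263 * 0.00043171 = 1.8404
Rt = 2200 * exp(1.8404) = 13857.7 ohm

13857.7 ohm


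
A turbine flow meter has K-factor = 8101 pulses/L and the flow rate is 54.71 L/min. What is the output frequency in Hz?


Frequency = K * Q / 60 (converting L/min to L/s).
f = 8101 * 54.71 / 60
f = 443205.71 / 60
f = 7386.76 Hz

7386.76 Hz


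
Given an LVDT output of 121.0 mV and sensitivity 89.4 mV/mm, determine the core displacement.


Displacement = Vout / sensitivity.
d = 121.0 / 89.4
d = 1.353 mm

1.353 mm


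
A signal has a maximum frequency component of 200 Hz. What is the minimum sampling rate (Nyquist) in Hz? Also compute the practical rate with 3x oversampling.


By Nyquist theorem, fs_min = 2 * fmax.
fs_min = 2 * 200 = 400 Hz
Practical rate = 3 * fs_min = 3 * 400 = 1200 Hz

fs_min = 400 Hz, fs_practical = 1200 Hz


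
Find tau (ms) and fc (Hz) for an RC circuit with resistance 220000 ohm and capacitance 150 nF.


Time constant: tau = R * C.
tau = 220000 * 1.50e-07 = 0.033 s
tau = 33.0 ms
Cutoff frequency: fc = 1 / (2*pi*R*C).
fc = 1 / (2*pi*0.033) = 4.82 Hz

tau = 33.0 ms, fc = 4.82 Hz


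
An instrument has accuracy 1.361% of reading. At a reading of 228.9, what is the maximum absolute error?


Absolute error = (accuracy% / 100) * reading.
Error = (1.361 / 100) * 228.9
Error = 0.01361 * 228.9
Error = 3.1153

3.1153


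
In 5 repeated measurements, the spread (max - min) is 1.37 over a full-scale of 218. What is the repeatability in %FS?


Repeatability = (spread / full scale) * 100%.
R = (1.37 / 218) * 100
R = 0.628 %FS

0.628 %FS


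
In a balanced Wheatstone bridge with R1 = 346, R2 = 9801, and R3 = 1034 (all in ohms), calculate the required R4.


At balance: R1*R4 = R2*R3, so R4 = R2*R3/R1.
R4 = 9801 * 1034 / 346
R4 = 10134234 / 346
R4 = 29289.69 ohm

29289.69 ohm


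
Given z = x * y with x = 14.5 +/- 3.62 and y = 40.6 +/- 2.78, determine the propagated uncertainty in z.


For a product z = x*y, the relative uncertainty is:
uz/z = sqrt((ux/x)^2 + (uy/y)^2)
Relative uncertainties: ux/x = 3.62/14.5 = 0.249655
uy/y = 2.78/40.6 = 0.068473
z = 14.5 * 40.6 = 588.7
uz = 588.7 * sqrt(0.249655^2 + 0.068473^2) = 152.4

152.4


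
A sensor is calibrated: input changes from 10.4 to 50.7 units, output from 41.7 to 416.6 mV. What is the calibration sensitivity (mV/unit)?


Sensitivity = (y2 - y1) / (x2 - x1).
S = (416.6 - 41.7) / (50.7 - 10.4)
S = 374.9 / 40.3
S = 9.3027 mV/unit

9.3027 mV/unit


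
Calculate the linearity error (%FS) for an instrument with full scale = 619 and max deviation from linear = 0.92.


Linearity error = (max deviation / full scale) * 100%.
Linearity = (0.92 / 619) * 100
Linearity = 0.149 %FS

0.149 %FS


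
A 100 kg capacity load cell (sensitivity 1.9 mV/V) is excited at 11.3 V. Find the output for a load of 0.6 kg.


Vout = rated_output * Vex * (load / capacity).
Vout = 1.9 * 11.3 * (0.6 / 100)
Vout = 1.9 * 11.3 * 0.006
Vout = 0.129 mV

0.129 mV


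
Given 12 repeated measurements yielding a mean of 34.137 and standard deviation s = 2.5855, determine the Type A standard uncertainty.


The standard uncertainty for Type A evaluation is u = s / sqrt(n).
u = 2.5855 / sqrt(12)
u = 2.5855 / 3.4641
u = 0.7464

0.7464


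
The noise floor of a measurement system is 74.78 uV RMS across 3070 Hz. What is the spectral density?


Noise spectral density = Vrms / sqrt(BW).
NSD = 74.78 / sqrt(3070)
NSD = 74.78 / 55.4076
NSD = 1.3496 uV/sqrt(Hz)

1.3496 uV/sqrt(Hz)


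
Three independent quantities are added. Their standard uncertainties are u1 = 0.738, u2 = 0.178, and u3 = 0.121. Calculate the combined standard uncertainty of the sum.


For a sum of independent quantities, uc = sqrt(u1^2 + u2^2 + u3^2).
uc = sqrt(0.738^2 + 0.178^2 + 0.121^2)
uc = sqrt(0.544644 + 0.031684 + 0.014641)
uc = 0.7687

0.7687


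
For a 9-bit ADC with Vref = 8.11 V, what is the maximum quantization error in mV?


The maximum quantization error is +/- LSB/2.
LSB = Vref / 2^n = 8.11 / 512 = 0.01583984 V
Max error = LSB / 2 = 0.01583984 / 2 = 0.00791992 V
Max error = 7.9199 mV

7.9199 mV


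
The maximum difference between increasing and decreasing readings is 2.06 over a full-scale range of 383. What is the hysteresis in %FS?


Hysteresis = (max difference / full scale) * 100%.
H = (2.06 / 383) * 100
H = 0.538 %FS

0.538 %FS


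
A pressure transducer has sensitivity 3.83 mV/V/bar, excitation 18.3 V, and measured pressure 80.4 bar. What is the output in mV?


Output = sensitivity * Vex * P.
Vout = 3.83 * 18.3 * 80.4
Vout = 70.089 * 80.4
Vout = 5635.16 mV

5635.16 mV


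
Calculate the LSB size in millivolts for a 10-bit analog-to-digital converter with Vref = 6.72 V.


The resolution (LSB) of an ADC is Vref / 2^n.
LSB = 6.72 / 2^10
LSB = 6.72 / 1024
LSB = 0.0065625 V = 6.5625 mV

6.5625 mV


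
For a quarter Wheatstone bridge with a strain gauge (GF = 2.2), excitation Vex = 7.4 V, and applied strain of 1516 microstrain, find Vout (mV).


Quarter bridge output: Vout = (GF * epsilon * Vex) / 4.
Vout = (2.2 * 1516e-6 * 7.4) / 4
Vout = 0.02468048 / 4 V
Vout = 0.00617012 V = 6.1701 mV

6.1701 mV


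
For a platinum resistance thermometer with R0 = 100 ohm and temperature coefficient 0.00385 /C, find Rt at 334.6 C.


The RTD equation: Rt = R0 * (1 + alpha * T).
Rt = 100 * (1 + 0.00385 * 334.6)
Rt = 100 * (1 + 1.28821)
Rt = 100 * 2.28821
Rt = 228.821 ohm

228.821 ohm


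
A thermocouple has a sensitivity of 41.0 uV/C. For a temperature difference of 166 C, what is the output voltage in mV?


The thermocouple output V = sensitivity * dT.
V = 41.0 uV/C * 166 C
V = 6806.0 uV
V = 6.806 mV

6.806 mV


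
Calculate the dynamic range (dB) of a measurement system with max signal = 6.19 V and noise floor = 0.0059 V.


Dynamic range = 20 * log10(Vmax / Vnoise).
DR = 20 * log10(6.19 / 0.0059)
DR = 20 * log10(1049.15)
DR = 60.42 dB

60.42 dB


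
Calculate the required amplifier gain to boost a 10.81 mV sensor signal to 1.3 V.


Gain = Vout / Vin (converting to same units).
G = 1.3 V / 10.81 mV
G = 1300.0 mV / 10.81 mV
G = 120.26

120.26


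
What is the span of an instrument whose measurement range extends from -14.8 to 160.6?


Span = upper range - lower range.
Span = 160.6 - (-14.8)
Span = 175.4

175.4


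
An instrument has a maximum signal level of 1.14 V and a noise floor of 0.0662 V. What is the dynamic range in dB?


Dynamic range = 20 * log10(Vmax / Vnoise).
DR = 20 * log10(1.14 / 0.0662)
DR = 20 * log10(17.22)
DR = 24.72 dB

24.72 dB


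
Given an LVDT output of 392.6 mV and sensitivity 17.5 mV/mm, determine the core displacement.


Displacement = Vout / sensitivity.
d = 392.6 / 17.5
d = 22.434 mm

22.434 mm


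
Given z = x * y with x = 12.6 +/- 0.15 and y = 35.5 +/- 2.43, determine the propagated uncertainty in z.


For a product z = x*y, the relative uncertainty is:
uz/z = sqrt((ux/x)^2 + (uy/y)^2)
Relative uncertainties: ux/x = 0.15/12.6 = 0.011905
uy/y = 2.43/35.5 = 0.068451
z = 12.6 * 35.5 = 447.3
uz = 447.3 * sqrt(0.011905^2 + 0.068451^2) = 31.078

31.078


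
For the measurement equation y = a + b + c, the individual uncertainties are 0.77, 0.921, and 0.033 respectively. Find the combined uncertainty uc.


For a sum of independent quantities, uc = sqrt(u1^2 + u2^2 + u3^2).
uc = sqrt(0.77^2 + 0.921^2 + 0.033^2)
uc = sqrt(0.5929 + 0.848241 + 0.001089)
uc = 1.2009

1.2009


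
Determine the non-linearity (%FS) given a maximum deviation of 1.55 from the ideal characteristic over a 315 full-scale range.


Linearity error = (max deviation / full scale) * 100%.
Linearity = (1.55 / 315) * 100
Linearity = 0.492 %FS

0.492 %FS


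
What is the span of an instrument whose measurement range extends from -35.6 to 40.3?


Span = upper range - lower range.
Span = 40.3 - (-35.6)
Span = 75.9

75.9


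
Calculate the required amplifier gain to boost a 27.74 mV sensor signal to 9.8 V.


Gain = Vout / Vin (converting to same units).
G = 9.8 V / 27.74 mV
G = 9800.0 mV / 27.74 mV
G = 353.28

353.28


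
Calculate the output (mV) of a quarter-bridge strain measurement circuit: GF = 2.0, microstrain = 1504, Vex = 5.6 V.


Quarter bridge output: Vout = (GF * epsilon * Vex) / 4.
Vout = (2.0 * 1504e-6 * 5.6) / 4
Vout = 0.0168448 / 4 V
Vout = 0.0042112 V = 4.2112 mV

4.2112 mV


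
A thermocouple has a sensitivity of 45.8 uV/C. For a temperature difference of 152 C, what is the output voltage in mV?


The thermocouple output V = sensitivity * dT.
V = 45.8 uV/C * 152 C
V = 6961.6 uV
V = 6.962 mV

6.962 mV


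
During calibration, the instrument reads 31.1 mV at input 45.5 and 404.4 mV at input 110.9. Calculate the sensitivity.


Sensitivity = (y2 - y1) / (x2 - x1).
S = (404.4 - 31.1) / (110.9 - 45.5)
S = 373.3 / 65.4
S = 5.708 mV/unit

5.708 mV/unit


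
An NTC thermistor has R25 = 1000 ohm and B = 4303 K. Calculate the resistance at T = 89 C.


NTC thermistor equation: Rt = R25 * exp(B * (1/T - 1/T25)).
T in Kelvin: 362.15 K, T25 = 298.15 K
1/T - 1/T25 = 1/362.15 - 1/298.15 = -0.00059273
B * (1/T - 1/T25) = 4303 * -0.00059273 = -2.5505
Rt = 1000 * exp(-2.5505) = 78.0 ohm

78.0 ohm


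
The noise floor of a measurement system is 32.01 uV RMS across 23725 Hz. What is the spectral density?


Noise spectral density = Vrms / sqrt(BW).
NSD = 32.01 / sqrt(23725)
NSD = 32.01 / 154.0292
NSD = 0.2078 uV/sqrt(Hz)

0.2078 uV/sqrt(Hz)


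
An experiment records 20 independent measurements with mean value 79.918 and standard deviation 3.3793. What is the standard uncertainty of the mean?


The standard uncertainty for Type A evaluation is u = s / sqrt(n).
u = 3.3793 / sqrt(20)
u = 3.3793 / 4.4721
u = 0.7556

0.7556


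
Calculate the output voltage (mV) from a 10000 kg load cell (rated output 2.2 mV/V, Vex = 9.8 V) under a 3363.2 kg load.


Vout = rated_output * Vex * (load / capacity).
Vout = 2.2 * 9.8 * (3363.2 / 10000)
Vout = 2.2 * 9.8 * 0.33632
Vout = 7.251 mV

7.251 mV


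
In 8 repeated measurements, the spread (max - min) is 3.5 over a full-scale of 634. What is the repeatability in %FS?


Repeatability = (spread / full scale) * 100%.
R = (3.5 / 634) * 100
R = 0.552 %FS

0.552 %FS


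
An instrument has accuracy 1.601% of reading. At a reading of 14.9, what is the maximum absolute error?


Absolute error = (accuracy% / 100) * reading.
Error = (1.601 / 100) * 14.9
Error = 0.01601 * 14.9
Error = 0.2385

0.2385


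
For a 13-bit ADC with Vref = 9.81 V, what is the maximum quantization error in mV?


The maximum quantization error is +/- LSB/2.
LSB = Vref / 2^n = 9.81 / 8192 = 0.00119751 V
Max error = LSB / 2 = 0.00119751 / 2 = 0.00059875 V
Max error = 0.5988 mV

0.5988 mV


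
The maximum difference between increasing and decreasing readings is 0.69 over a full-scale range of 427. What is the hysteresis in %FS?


Hysteresis = (max difference / full scale) * 100%.
H = (0.69 / 427) * 100
H = 0.162 %FS

0.162 %FS


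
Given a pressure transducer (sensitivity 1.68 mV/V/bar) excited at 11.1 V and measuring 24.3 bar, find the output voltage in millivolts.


Output = sensitivity * Vex * P.
Vout = 1.68 * 11.1 * 24.3
Vout = 18.648 * 24.3
Vout = 453.15 mV

453.15 mV


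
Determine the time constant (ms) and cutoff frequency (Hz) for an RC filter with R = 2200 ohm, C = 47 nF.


Time constant: tau = R * C.
tau = 2200 * 4.70e-08 = 0.0001034 s
tau = 0.1034 ms
Cutoff frequency: fc = 1 / (2*pi*R*C).
fc = 1 / (2*pi*0.0001034) = 1539.22 Hz

tau = 0.1034 ms, fc = 1539.22 Hz


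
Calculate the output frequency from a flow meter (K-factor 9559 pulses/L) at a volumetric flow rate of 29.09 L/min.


Frequency = K * Q / 60 (converting L/min to L/s).
f = 9559 * 29.09 / 60
f = 278071.31 / 60
f = 4634.52 Hz

4634.52 Hz


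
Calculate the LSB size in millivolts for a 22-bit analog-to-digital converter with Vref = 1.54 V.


The resolution (LSB) of an ADC is Vref / 2^n.
LSB = 1.54 / 2^22
LSB = 1.54 / 4194304
LSB = 3.7e-07 V = 0.00036716 mV

0.00036716 mV


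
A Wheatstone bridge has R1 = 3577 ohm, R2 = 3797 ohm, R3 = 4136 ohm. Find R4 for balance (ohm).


At balance: R1*R4 = R2*R3, so R4 = R2*R3/R1.
R4 = 3797 * 4136 / 3577
R4 = 15704392 / 3577
R4 = 4390.38 ohm

4390.38 ohm


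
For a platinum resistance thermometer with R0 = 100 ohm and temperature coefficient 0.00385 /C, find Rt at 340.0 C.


The RTD equation: Rt = R0 * (1 + alpha * T).
Rt = 100 * (1 + 0.00385 * 340.0)
Rt = 100 * (1 + 1.309)
Rt = 100 * 2.309
Rt = 230.9 ohm

230.9 ohm


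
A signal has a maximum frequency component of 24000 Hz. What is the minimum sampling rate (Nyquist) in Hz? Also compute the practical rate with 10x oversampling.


By Nyquist theorem, fs_min = 2 * fmax.
fs_min = 2 * 24000 = 48000 Hz
Practical rate = 10 * fs_min = 10 * 48000 = 480000 Hz

fs_min = 48000 Hz, fs_practical = 480000 Hz


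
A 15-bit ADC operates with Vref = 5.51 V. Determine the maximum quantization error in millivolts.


The maximum quantization error is +/- LSB/2.
LSB = Vref / 2^n = 5.51 / 32768 = 0.00016815 V
Max error = LSB / 2 = 0.00016815 / 2 = 8.408e-05 V
Max error = 0.0841 mV

0.0841 mV
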